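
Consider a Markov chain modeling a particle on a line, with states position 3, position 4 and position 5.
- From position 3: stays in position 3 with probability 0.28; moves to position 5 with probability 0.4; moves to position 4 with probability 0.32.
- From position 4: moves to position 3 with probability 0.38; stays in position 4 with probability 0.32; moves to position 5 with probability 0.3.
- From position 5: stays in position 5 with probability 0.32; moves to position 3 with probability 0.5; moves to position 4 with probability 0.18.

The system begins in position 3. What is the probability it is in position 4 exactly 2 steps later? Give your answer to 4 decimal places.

0.2640

Sum over the intermediate state after 1 step:
P = P(position 3→position 3)·P(position 3→position 4) + P(position 3→position 4)·P(position 4→position 4) + P(position 3→position 5)·P(position 5→position 4)
  = 0.28×0.32 + 0.32×0.32 + 0.4×0.18
  = 0.0896 + 0.1024 + 0.0720 = 0.2640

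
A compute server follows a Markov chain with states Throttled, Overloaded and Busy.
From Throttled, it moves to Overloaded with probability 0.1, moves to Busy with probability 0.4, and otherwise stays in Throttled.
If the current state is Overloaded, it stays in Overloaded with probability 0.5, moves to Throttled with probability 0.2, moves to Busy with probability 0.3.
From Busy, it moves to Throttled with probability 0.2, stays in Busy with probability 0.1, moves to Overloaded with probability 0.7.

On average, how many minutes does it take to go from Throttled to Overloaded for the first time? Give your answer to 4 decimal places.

3.5135

Let t(s) be the expected number of minutes to first reach Overloaded from state s, with t(Overloaded) = 0. Conditioning on the first minute:
t(Throttled) = 1 + 0.5·t(Throttled) + 0.4·t(Busy)
t(Busy) = 1 + 0.2·t(Throttled) + 0.1·t(Busy)
Solving: t(Throttled) = 3.5135, t(Busy) = 1.8919.
Expected minutes from Throttled to Overloaded: 3.5135.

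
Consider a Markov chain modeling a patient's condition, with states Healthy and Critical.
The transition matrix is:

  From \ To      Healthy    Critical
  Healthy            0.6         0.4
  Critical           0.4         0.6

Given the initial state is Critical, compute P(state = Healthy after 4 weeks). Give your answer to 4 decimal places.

0.4992

Propagate the distribution vector 4 weeks from Critical.
After 0 weeks: (0.0000, 1.0000)
After 1 week: (0.4000, 0.6000)
After 2 weeks: (0.4800, 0.5200)
After 3 weeks: (0.4960, 0.5040)
After 4 weeks: (0.4992, 0.5008)
P(in Healthy after 4 weeks) = 0.4992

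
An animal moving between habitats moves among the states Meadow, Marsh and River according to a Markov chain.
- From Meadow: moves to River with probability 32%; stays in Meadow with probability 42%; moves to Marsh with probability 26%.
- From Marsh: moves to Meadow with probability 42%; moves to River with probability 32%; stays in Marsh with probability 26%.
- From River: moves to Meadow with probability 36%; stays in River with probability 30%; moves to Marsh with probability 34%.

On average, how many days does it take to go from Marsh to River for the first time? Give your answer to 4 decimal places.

Let t(s) be the expected number of days to first reach River from state s, with t(River) = 0. Conditioning on the first day:
t(Meadow) = 1 + 0.42·t(Meadow) + 0.26·t(Marsh)
t(Marsh) = 1 + 0.42·t(Meadow) + 0.26·t(Marsh)
Solving: t(Meadow) = 3.1250, t(Marsh) = 3.1250.
Expected days from Marsh to River: 3.1250.

3.1250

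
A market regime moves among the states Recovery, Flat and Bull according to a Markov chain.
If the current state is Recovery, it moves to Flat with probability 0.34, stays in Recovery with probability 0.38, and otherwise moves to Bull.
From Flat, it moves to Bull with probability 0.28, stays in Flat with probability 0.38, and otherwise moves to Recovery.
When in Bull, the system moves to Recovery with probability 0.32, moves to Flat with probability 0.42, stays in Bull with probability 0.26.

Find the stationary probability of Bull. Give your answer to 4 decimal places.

Let the stationary distribution be π with π = πP and π_1 + π_2 + π_3 = 1.
π_1 = 0.38·π_1 + 0.34·π_2 + 0.32·π_3
π_2 = 0.34·π_1 + 0.38·π_2 + 0.42·π_3
Solving with the normalization constraint gives π = (0.3484, 0.3770, 0.2745).
So the stationary probability of Bull is 0.2745.

0.2745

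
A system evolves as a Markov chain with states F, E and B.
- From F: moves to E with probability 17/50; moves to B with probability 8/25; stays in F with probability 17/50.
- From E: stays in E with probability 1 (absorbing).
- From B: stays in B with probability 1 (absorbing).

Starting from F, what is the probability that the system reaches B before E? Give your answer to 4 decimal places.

Let h(s) be the probability of absorption at B starting from transient state s. Then h(B) = 1 and h(E) = 0. By first-step analysis:
h(F) = 0.34·h(F) + 0.34·0 + 0.32·1
Solving: h(F) = 0.4848.
Starting from F, the probability is 0.4848.

0.4848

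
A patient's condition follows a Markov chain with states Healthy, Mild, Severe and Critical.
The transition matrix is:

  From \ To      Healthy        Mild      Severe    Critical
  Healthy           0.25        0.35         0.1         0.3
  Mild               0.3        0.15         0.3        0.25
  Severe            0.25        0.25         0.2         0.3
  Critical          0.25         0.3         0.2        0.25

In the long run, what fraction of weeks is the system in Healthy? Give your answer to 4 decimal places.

Let the stationary distribution be π with π = πP and π_1 + π_2 + π_3 + π_4 = 1.
π_1 = 0.25·π_1 + 0.3·π_2 + 0.25·π_3 + 0.25·π_4
π_2 = 0.35·π_1 + 0.15·π_2 + 0.25·π_3 + 0.3·π_4
π_3 = 0.1·π_1 + 0.3·π_2 + 0.2·π_3 + 0.2·π_4
Solving with the normalization constraint gives π = (0.2632, 0.2636, 0.2000, 0.2732).
So the stationary probability of Healthy is 0.2632.

0.2632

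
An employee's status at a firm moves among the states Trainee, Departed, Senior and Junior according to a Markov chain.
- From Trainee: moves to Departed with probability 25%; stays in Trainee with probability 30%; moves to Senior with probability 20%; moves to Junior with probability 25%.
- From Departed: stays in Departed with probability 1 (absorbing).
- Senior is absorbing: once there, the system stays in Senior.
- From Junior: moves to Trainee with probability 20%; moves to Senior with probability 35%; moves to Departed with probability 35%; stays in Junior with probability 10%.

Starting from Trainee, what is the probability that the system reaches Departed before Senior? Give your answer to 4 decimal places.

Let h(s) be the probability of absorption at Departed starting from transient state s. Then h(Departed) = 1 and h(Senior) = 0. By first-step analysis:
h(Trainee) = 0.3·h(Trainee) + 0.25·1 + 0.2·0 + 0.25·h(Junior)
h(Junior) = 0.2·h(Trainee) + 0.35·1 + 0.35·0 + 0.1·h(Junior)
Solving: h(Trainee) = 0.5388, h(Junior) = 0.5086.
Starting from Trainee, the probability is 0.5388.

0.5388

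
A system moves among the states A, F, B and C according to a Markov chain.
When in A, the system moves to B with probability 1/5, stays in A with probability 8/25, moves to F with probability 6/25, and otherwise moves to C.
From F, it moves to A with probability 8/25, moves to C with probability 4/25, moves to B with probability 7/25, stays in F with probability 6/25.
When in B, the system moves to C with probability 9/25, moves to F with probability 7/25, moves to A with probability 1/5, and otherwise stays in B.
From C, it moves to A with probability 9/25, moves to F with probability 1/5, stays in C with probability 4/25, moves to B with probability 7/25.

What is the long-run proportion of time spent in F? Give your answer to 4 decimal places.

Let the stationary distribution be π with π = πP and π_1 + π_2 + π_3 + π_4 = 1.
π_1 = 0.32·π_1 + 0.32·π_2 + 0.2·π_3 + 0.36·π_4
π_2 = 0.24·π_1 + 0.24·π_2 + 0.28·π_3 + 0.2·π_4
π_3 = 0.2·π_1 + 0.28·π_2 + 0.16·π_3 + 0.28·π_4
Solving with the normalization constraint gives π = (0.3018, 0.2399, 0.2284, 0.2298).
So the stationary probability of F is 0.2399.

0.2399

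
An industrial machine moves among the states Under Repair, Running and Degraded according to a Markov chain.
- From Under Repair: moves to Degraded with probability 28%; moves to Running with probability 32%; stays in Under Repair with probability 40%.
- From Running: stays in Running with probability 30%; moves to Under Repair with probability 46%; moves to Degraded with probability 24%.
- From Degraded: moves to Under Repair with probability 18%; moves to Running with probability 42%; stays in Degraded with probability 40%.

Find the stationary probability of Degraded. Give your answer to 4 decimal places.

Let the stationary distribution be π with π = πP and π_1 + π_2 + π_3 = 1.
π_1 = 0.4·π_1 + 0.46·π_2 + 0.18·π_3
π_2 = 0.32·π_1 + 0.3·π_2 + 0.42·π_3
Solving with the normalization constraint gives π = (0.3540, 0.3434, 0.3026).
So the stationary probability of Degraded is 0.3026.

0.3026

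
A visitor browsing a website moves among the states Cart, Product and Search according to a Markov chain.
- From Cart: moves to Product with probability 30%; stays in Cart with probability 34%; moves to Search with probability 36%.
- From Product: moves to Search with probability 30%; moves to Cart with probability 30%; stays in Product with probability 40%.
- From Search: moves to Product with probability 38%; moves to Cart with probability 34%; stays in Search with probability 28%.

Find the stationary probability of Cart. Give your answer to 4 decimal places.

Let the stationary distribution be π with π = πP and π_1 + π_2 + π_3 = 1.
π_1 = 0.34·π_1 + 0.3·π_2 + 0.34·π_3
π_2 = 0.3·π_1 + 0.4·π_2 + 0.38·π_3
Solving with the normalization constraint gives π = (0.3256, 0.3612, 0.3133).
So the stationary probability of Cart is 0.3256.

0.3256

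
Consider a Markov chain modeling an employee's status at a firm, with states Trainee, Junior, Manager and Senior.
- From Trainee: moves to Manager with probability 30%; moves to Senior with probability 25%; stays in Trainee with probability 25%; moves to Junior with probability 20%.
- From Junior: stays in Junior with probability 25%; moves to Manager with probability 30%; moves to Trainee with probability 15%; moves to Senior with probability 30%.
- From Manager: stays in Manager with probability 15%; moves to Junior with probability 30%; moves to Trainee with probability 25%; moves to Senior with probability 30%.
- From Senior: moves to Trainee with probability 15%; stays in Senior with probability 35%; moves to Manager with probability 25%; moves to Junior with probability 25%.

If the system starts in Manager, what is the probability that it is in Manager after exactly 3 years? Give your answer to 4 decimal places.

Propagate the distribution vector 3 years from Manager.
After 0 years: (0.0000, 0.0000, 1.0000, 0.0000)
After 1 year: (0.2500, 0.3000, 0.1500, 0.3000)
After 2 years: (0.1900, 0.2450, 0.2625, 0.3025)
After 3 years: (0.1953, 0.2536, 0.2455, 0.3056)
P(in Manager after 3 years) = 0.2455

0.2455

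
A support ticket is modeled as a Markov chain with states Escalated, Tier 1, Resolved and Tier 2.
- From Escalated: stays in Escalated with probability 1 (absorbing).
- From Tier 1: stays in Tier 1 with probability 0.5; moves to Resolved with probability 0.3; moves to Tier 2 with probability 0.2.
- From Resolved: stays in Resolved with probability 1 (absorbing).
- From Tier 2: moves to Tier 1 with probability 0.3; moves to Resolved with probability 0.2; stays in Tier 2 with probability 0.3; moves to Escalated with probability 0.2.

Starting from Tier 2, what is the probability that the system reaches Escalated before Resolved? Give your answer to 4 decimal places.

Let h(s) be the probability of absorption at Escalated starting from transient state s. Then h(Escalated) = 1 and h(Resolved) = 0. By first-step analysis:
h(Tier 1) = 0.5·h(Tier 1) + 0.3·0 + 0.2·h(Tier 2)
h(Tier 2) = 0.2·1 + 0.3·h(Tier 1) + 0.2·0 + 0.3·h(Tier 2)
Solving: h(Tier 1) = 0.1379, h(Tier 2) = 0.3448.
Starting from Tier 2, the probability is 0.3448.

0.3448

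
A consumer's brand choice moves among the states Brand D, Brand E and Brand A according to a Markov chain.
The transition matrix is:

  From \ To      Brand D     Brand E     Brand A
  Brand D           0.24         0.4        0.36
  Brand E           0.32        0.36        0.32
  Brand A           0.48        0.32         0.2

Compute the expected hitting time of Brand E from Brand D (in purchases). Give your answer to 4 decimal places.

Let t(s) be the expected number of purchases to first reach Brand E from state s, with t(Brand E) = 0. Conditioning on the first purchase:
t(Brand D) = 1 + 0.24·t(Brand D) + 0.36·t(Brand A)
t(Brand A) = 1 + 0.48·t(Brand D) + 0.2·t(Brand A)
Solving: t(Brand D) = 2.6654, t(Brand A) = 2.8493.
Expected purchases from Brand D to Brand E: 2.6654.

2.6654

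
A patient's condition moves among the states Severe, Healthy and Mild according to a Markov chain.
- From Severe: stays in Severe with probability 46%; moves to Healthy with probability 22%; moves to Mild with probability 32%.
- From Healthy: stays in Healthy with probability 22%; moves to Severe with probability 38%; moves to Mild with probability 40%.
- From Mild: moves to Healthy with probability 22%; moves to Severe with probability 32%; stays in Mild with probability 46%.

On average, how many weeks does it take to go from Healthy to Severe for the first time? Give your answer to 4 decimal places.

Let t(s) be the expected number of weeks to first reach Severe from state s, with t(Severe) = 0. Conditioning on the first week:
t(Healthy) = 1 + 0.22·t(Healthy) + 0.4·t(Mild)
t(Mild) = 1 + 0.22·t(Healthy) + 0.46·t(Mild)
Solving: t(Healthy) = 2.8211, t(Mild) = 3.0012.
Expected weeks from Healthy to Severe: 2.8211.

2.8211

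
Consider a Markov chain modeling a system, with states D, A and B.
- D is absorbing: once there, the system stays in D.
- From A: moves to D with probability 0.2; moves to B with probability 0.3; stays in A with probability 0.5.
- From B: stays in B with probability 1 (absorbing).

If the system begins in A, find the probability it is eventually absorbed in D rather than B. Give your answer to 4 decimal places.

Let h(s) be the probability of absorption at D starting from transient state s. Then h(D) = 1 and h(B) = 0. By first-step analysis:
h(A) = 0.2·1 + 0.5·h(A) + 0.3·0
Solving: h(A) = 0.4000.
Starting from A, the probability is 0.4000.

0.4000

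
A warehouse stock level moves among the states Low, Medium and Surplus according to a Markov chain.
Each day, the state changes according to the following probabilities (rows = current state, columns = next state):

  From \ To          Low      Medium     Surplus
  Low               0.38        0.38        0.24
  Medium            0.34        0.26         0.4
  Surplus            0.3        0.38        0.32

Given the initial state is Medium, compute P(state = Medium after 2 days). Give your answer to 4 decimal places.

0.3488

Sum over the intermediate state after 1 day:
P = P(Medium→Low)·P(Low→Medium) + P(Medium→Medium)·P(Medium→Medium) + P(Medium→Surplus)·P(Surplus→Medium)
  = 0.34×0.38 + 0.26×0.26 + 0.4×0.38
  = 0.1292 + 0.0676 + 0.1520 = 0.3488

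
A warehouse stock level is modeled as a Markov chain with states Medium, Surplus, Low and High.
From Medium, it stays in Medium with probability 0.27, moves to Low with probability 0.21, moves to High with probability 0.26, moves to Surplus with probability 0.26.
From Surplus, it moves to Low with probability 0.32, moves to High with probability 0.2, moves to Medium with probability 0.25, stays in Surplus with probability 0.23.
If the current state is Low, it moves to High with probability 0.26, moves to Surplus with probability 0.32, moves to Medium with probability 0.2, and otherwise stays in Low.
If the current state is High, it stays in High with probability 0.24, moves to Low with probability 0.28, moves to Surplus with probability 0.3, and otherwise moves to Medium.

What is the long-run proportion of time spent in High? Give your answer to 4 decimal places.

Let the stationary distribution be π with π = πP and π_1 + π_2 + π_3 + π_4 = 1.
π_1 = 0.27·π_1 + 0.25·π_2 + 0.2·π_3 + 0.18·π_4
π_2 = 0.26·π_1 + 0.23·π_2 + 0.32·π_3 + 0.3·π_4
π_3 = 0.21·π_1 + 0.32·π_2 + 0.22·π_3 + 0.28·π_4
Solving with the normalization constraint gives π = (0.2248, 0.2768, 0.2598, 0.2386).
So the stationary probability of High is 0.2386.

0.2386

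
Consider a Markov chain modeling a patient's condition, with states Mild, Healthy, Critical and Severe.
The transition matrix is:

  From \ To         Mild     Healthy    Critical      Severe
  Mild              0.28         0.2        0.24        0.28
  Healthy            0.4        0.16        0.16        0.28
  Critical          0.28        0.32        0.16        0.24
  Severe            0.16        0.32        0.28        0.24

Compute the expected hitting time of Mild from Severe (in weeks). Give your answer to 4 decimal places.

3.9579

Let t(s) be the expected number of weeks to first reach Mild from state s, with t(Mild) = 0. Conditioning on the first week:
t(Healthy) = 1 + 0.16·t(Healthy) + 0.16·t(Critical) + 0.28·t(Severe)
t(Critical) = 1 + 0.32·t(Healthy) + 0.16·t(Critical) + 0.24·t(Severe)
t(Severe) = 1 + 0.32·t(Healthy) + 0.28·t(Critical) + 0.24·t(Severe)
Solving: t(Healthy) = 3.1829, t(Critical) = 3.5338, t(Severe) = 3.9579.
Expected weeks from Severe to Mild: 3.9579.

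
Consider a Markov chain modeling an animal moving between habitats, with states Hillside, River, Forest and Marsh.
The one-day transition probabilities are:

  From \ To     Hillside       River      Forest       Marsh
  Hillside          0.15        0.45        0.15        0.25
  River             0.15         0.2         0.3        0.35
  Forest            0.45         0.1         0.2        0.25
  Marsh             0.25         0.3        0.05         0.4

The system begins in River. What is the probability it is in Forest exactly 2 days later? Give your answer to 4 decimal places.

0.1600

Propagate the distribution vector 2 days from River.
After 0 days: (0.0000, 1.0000, 0.0000, 0.0000)
After 1 day: (0.1500, 0.2000, 0.3000, 0.3500)
After 2 days: (0.2750, 0.2425, 0.1600, 0.3225)
P(in Forest after 2 days) = 0.1600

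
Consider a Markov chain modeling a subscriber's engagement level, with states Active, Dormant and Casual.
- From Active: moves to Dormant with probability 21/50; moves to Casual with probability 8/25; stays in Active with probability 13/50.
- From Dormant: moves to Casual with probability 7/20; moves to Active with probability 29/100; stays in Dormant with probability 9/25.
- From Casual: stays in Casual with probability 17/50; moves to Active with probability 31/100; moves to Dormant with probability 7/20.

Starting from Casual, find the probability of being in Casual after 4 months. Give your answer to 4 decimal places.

0.3380

Propagate the distribution vector 4 months from Casual.
After 0 months: (0.0000, 0.0000, 1.0000)
After 1 month: (0.3100, 0.3500, 0.3400)
After 2 months: (0.2875, 0.3752, 0.3373)
After 3 months: (0.2881, 0.3739, 0.3380)
After 4 months: (0.2881, 0.3739, 0.3380)
P(in Casual after 4 months) = 0.3380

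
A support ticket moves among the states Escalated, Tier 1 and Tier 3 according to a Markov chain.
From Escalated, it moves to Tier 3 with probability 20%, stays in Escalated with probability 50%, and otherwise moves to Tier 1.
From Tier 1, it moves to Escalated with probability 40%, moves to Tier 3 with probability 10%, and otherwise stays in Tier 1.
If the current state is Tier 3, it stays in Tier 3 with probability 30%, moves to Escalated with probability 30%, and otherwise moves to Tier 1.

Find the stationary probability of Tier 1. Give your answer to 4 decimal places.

0.3973

Let the stationary distribution be π with π = πP and π_1 + π_2 + π_3 = 1.
π_1 = 0.5·π_1 + 0.4·π_2 + 0.3·π_3
π_2 = 0.3·π_1 + 0.5·π_2 + 0.4·π_3
Solving with the normalization constraint gives π = (0.4247, 0.3973, 0.1781).
So the stationary probability of Tier 1 is 0.3973.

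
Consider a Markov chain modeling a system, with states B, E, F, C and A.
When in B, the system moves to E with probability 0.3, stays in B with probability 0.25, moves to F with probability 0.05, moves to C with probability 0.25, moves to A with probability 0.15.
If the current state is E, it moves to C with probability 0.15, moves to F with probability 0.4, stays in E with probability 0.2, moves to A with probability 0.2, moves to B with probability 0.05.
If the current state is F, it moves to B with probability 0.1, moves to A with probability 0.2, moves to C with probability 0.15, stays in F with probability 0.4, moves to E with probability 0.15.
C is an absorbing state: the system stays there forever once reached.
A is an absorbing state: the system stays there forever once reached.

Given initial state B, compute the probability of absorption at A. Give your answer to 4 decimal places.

0.4575

Let h(s) be the probability of absorption at A starting from transient state s. Then h(A) = 1 and h(C) = 0. By first-step analysis:
h(B) = 0.25·h(B) + 0.3·h(E) + 0.05·h(F) + 0.25·0 + 0.15·1
h(E) = 0.05·h(B) + 0.2·h(E) + 0.4·h(F) + 0.15·0 + 0.2·1
h(F) = 0.1·h(B) + 0.15·h(E) + 0.4·h(F) + 0.15·0 + 0.2·1
Solving: h(B) = 0.4575, h(E) = 0.5524, h(F) = 0.5477.
Starting from B, the probability is 0.4575.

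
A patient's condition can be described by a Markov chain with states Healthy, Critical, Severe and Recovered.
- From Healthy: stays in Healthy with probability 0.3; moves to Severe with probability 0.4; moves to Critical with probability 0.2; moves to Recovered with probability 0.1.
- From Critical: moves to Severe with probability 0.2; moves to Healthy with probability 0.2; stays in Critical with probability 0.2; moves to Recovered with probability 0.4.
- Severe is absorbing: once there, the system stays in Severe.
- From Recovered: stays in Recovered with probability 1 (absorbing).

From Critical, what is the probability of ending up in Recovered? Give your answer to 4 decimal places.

Let h(s) be the probability of absorption at Recovered starting from transient state s. Then h(Recovered) = 1 and h(Severe) = 0. By first-step analysis:
h(Healthy) = 0.3·h(Healthy) + 0.2·h(Critical) + 0.4·0 + 0.1·1
h(Critical) = 0.2·h(Healthy) + 0.2·h(Critical) + 0.2·0 + 0.4·1
Solving: h(Healthy) = 0.3077, h(Critical) = 0.5769.
Starting from Critical, the probability is 0.5769.

0.5769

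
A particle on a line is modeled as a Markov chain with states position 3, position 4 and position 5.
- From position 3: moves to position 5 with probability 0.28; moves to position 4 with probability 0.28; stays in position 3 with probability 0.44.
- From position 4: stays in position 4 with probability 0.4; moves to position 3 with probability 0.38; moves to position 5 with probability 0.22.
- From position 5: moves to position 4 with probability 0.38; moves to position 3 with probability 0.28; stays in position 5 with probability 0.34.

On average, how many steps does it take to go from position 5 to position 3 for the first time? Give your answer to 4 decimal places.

Let t(s) be the expected number of steps to first reach position 3 from state s, with t(position 3) = 0. Conditioning on the first step:
t(position 4) = 1 + 0.4·t(position 4) + 0.22·t(position 5)
t(position 5) = 1 + 0.38·t(position 4) + 0.34·t(position 5)
Solving: t(position 4) = 2.8169, t(position 5) = 3.1370.
Expected steps from position 5 to position 3: 3.1370.

3.1370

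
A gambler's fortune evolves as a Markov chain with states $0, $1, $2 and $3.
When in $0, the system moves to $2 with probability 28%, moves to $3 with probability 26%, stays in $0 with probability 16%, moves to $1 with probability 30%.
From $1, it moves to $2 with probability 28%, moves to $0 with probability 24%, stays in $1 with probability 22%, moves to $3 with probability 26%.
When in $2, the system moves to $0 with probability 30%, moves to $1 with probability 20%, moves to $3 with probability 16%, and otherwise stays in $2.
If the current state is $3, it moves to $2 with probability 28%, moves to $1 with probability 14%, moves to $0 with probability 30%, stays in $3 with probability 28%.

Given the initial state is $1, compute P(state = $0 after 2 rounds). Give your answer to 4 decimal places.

0.2532

Propagate the distribution vector 2 rounds from $1.
After 0 rounds: (0.0000, 1.0000, 0.0000, 0.0000)
After 1 round: (0.2400, 0.2200, 0.2800, 0.2600)
After 2 rounds: (0.2532, 0.2128, 0.2968, 0.2372)
P(in $0 after 2 rounds) = 0.2532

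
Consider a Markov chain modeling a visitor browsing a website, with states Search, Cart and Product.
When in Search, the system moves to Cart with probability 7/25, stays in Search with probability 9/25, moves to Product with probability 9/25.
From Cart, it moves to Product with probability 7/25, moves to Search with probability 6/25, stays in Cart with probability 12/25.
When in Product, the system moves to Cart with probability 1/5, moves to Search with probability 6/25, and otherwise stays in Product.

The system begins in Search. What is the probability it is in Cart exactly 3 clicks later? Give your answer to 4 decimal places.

0.3087

Propagate the distribution vector 3 clicks from Search.
After 0 clicks: (1.0000, 0.0000, 0.0000)
After 1 click: (0.3600, 0.2800, 0.3600)
After 2 clicks: (0.2832, 0.3072, 0.4096)
After 3 clicks: (0.2740, 0.3087, 0.4173)
P(in Cart after 3 clicks) = 0.3087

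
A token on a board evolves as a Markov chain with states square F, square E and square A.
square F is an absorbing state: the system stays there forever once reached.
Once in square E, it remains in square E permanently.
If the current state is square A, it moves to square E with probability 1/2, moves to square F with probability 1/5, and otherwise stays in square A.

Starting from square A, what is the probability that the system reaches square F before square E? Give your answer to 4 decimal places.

0.2857

Let h(s) be the probability of absorption at square F starting from transient state s. Then h(square F) = 1 and h(square E) = 0. By first-step analysis:
h(square A) = 0.2·1 + 0.5·0 + 0.3·h(square A)
Solving: h(square A) = 0.2857.
Starting from square A, the probability is 0.2857.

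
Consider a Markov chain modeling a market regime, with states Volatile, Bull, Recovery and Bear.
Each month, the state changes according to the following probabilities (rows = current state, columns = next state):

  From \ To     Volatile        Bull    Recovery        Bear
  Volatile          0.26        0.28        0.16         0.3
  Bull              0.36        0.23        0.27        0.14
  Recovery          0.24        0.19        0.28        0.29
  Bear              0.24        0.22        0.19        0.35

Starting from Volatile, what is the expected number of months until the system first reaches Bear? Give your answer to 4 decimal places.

Let t(s) be the expected number of months to first reach Bear from state s, with t(Bear) = 0. Conditioning on the first month:
t(Volatile) = 1 + 0.26·t(Volatile) + 0.28·t(Bull) + 0.16·t(Recovery)
t(Bull) = 1 + 0.36·t(Volatile) + 0.23·t(Bull) + 0.27·t(Recovery)
t(Recovery) = 1 + 0.24·t(Volatile) + 0.19·t(Bull) + 0.28·t(Recovery)
Solving: t(Volatile) = 3.8741, t(Bull) = 4.4628, t(Recovery) = 3.8579.
Expected months from Volatile to Bear: 3.8741.

3.8741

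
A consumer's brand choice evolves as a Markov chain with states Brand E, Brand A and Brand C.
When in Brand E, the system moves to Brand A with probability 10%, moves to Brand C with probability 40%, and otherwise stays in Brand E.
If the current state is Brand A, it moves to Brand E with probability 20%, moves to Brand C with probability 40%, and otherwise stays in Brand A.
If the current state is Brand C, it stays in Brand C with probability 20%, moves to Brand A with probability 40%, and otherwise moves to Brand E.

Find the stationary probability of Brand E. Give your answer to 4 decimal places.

0.3810

Let the stationary distribution be π with π = πP and π_1 + π_2 + π_3 = 1.
π_1 = 0.5·π_1 + 0.2·π_2 + 0.4·π_3
π_2 = 0.1·π_1 + 0.4·π_2 + 0.4·π_3
Solving with the normalization constraint gives π = (0.3810, 0.2857, 0.3333).
So the stationary probability of Brand E is 0.3810.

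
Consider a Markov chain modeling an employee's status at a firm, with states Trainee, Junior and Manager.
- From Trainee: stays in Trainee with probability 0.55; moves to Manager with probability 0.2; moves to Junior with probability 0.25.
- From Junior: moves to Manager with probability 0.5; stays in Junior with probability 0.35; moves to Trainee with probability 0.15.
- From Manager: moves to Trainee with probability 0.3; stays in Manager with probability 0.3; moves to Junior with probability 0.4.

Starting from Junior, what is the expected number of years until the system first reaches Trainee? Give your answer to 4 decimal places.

Let t(s) be the expected number of years to first reach Trainee from state s, with t(Trainee) = 0. Conditioning on the first year:
t(Junior) = 1 + 0.35·t(Junior) + 0.5·t(Manager)
t(Manager) = 1 + 0.4·t(Junior) + 0.3·t(Manager)
Solving: t(Junior) = 4.7059, t(Manager) = 4.1176.
Expected years from Junior to Trainee: 4.7059.

4.7059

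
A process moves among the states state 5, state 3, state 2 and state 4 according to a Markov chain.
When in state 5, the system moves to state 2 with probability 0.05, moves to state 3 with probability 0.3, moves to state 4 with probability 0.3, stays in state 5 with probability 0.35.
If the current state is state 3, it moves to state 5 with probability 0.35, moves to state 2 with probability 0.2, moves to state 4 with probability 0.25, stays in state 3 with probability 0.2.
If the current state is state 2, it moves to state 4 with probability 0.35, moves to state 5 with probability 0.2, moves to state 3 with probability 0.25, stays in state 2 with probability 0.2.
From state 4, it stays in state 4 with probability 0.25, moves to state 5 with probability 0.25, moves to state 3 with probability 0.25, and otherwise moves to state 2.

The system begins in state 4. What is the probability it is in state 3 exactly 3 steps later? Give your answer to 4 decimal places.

Propagate the distribution vector 3 steps from state 4.
After 0 steps: (0.0000, 0.0000, 0.0000, 1.0000)
After 1 step: (0.2500, 0.2500, 0.2500, 0.2500)
After 2 steps: (0.2875, 0.2500, 0.1750, 0.2875)
After 3 steps: (0.2950, 0.2519, 0.1713, 0.2819)
P(in state 3 after 3 steps) = 0.2519

0.2519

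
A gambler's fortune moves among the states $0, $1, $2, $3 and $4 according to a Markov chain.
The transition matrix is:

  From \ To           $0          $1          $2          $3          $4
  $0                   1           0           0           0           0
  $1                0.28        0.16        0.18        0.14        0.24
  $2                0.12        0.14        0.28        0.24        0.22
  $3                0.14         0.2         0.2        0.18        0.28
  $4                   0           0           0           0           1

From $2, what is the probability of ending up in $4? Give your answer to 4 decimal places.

Let h(s) be the probability of absorption at $4 starting from transient state s. Then h($4) = 1 and h($0) = 0. By first-step analysis:
h($1) = 0.28·0 + 0.16·h($1) + 0.18·h($2) + 0.14·h($3) + 0.24·1
h($2) = 0.12·0 + 0.14·h($1) + 0.28·h($2) + 0.24·h($3) + 0.22·1
h($3) = 0.14·0 + 0.2·h($1) + 0.2·h($2) + 0.18·h($3) + 0.28·1
Solving: h($1) = 0.5199, h($2) = 0.6125, h($3) = 0.6177.
Starting from $2, the probability is 0.6125.

0.6125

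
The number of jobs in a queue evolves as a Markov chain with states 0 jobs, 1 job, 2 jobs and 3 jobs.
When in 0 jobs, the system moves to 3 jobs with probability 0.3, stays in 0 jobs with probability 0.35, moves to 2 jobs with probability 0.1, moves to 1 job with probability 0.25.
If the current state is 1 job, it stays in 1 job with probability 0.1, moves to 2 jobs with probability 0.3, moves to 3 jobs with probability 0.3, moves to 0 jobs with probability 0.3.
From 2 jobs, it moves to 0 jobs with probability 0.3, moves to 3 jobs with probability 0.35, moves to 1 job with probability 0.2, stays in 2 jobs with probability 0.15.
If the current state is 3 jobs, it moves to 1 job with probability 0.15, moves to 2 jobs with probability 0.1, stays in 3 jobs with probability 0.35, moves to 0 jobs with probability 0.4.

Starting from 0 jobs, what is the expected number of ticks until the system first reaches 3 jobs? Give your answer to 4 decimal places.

Let t(s) be the expected number of ticks to first reach 3 jobs from state s, with t(3 jobs) = 0. Conditioning on the first tick:
t(0 jobs) = 1 + 0.35·t(0 jobs) + 0.25·t(1 job) + 0.1·t(2 jobs)
t(1 job) = 1 + 0.3·t(0 jobs) + 0.1·t(1 job) + 0.3·t(2 jobs)
t(2 jobs) = 1 + 0.3·t(0 jobs) + 0.2·t(1 job) + 0.15·t(2 jobs)
Solving: t(0 jobs) = 3.2522, t(1 job) = 3.2227, t(2 jobs) = 3.0826.
Expected ticks from 0 jobs to 3 jobs: 3.2522.

3.2522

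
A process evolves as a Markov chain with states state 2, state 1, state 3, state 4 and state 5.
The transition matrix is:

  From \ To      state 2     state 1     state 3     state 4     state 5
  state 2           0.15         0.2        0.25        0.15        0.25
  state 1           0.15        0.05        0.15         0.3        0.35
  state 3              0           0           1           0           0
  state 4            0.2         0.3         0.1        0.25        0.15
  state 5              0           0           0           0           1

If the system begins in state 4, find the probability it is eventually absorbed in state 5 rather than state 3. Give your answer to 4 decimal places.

0.6065

Let h(s) be the probability of absorption at state 5 starting from transient state s. Then h(state 5) = 1 and h(state 3) = 0. By first-step analysis:
h(state 2) = 0.15·h(state 2) + 0.2·h(state 1) + 0.25·0 + 0.15·h(state 4) + 0.25·1
h(state 1) = 0.15·h(state 2) + 0.05·h(state 1) + 0.15·0 + 0.3·h(state 4) + 0.35·1
h(state 4) = 0.2·h(state 2) + 0.3·h(state 1) + 0.1·0 + 0.25·h(state 4) + 0.15·1
Solving: h(state 2) = 0.5535, h(state 1) = 0.6473, h(state 4) = 0.6065.
Starting from state 4, the probability is 0.6065.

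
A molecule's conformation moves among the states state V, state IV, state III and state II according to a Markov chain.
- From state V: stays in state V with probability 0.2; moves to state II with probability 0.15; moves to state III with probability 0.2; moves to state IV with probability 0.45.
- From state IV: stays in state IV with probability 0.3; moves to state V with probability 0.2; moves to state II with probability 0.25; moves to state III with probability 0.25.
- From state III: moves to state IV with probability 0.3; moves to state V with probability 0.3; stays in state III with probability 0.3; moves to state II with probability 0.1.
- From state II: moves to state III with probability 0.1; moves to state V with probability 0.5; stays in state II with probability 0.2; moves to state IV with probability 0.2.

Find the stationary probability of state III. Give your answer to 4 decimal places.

0.2201

Let the stationary distribution be π with π = πP and π_1 + π_2 + π_3 + π_4 = 1.
π_1 = 0.2·π_1 + 0.2·π_2 + 0.3·π_3 + 0.5·π_4
π_2 = 0.45·π_1 + 0.3·π_2 + 0.3·π_3 + 0.2·π_4
π_3 = 0.2·π_1 + 0.25·π_2 + 0.3·π_3 + 0.1·π_4
Solving with the normalization constraint gives π = (0.2761, 0.3234, 0.2201, 0.1803).
So the stationary probability of state III is 0.2201.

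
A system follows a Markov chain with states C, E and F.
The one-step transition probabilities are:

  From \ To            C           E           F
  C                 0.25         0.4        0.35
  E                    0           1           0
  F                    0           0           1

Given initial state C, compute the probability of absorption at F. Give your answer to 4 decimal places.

0.4667

Let h(s) be the probability of absorption at F starting from transient state s. Then h(F) = 1 and h(E) = 0. By first-step analysis:
h(C) = 0.25·h(C) + 0.4·0 + 0.35·1
Solving: h(C) = 0.4667.
Starting from C, the probability is 0.4667.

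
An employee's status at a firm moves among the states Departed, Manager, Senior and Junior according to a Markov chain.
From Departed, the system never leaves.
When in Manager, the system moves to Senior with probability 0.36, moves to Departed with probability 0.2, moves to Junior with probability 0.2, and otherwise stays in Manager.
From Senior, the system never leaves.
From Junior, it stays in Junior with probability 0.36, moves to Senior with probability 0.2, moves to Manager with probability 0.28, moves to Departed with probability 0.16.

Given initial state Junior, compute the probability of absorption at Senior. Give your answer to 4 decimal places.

0.5874

Let h(s) be the probability of absorption at Senior starting from transient state s. Then h(Senior) = 1 and h(Departed) = 0. By first-step analysis:
h(Manager) = 0.2·0 + 0.24·h(Manager) + 0.36·1 + 0.2·h(Junior)
h(Junior) = 0.16·0 + 0.28·h(Manager) + 0.2·1 + 0.36·h(Junior)
Solving: h(Manager) = 0.6283, h(Junior) = 0.5874.
Starting from Junior, the probability is 0.5874.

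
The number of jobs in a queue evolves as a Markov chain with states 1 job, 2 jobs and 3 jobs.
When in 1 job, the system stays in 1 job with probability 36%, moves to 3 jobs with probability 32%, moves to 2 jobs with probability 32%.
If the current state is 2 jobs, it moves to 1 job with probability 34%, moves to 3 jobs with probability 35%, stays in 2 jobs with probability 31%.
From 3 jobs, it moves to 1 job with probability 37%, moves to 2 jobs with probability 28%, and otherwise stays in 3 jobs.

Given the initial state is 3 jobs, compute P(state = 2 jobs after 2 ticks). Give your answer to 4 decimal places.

0.3032

Sum over the intermediate state after 1 tick:
P = P(3 jobs→1 job)·P(1 job→2 jobs) + P(3 jobs→2 jobs)·P(2 jobs→2 jobs) + P(3 jobs→3 jobs)·P(3 jobs→2 jobs)
  = 0.37×0.32 + 0.28×0.31 + 0.35×0.28
  = 0.1184 + 0.0868 + 0.0980 = 0.3032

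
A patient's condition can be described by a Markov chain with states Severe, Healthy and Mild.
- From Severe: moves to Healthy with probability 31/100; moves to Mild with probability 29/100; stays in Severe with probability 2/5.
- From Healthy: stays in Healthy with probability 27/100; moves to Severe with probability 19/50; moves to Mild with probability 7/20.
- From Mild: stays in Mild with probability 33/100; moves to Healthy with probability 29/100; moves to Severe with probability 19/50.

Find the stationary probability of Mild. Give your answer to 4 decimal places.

Let the stationary distribution be π with π = πP and π_1 + π_2 + π_3 = 1.
π_1 = 0.4·π_1 + 0.38·π_2 + 0.38·π_3
π_2 = 0.31·π_1 + 0.27·π_2 + 0.29·π_3
Solving with the normalization constraint gives π = (0.3878, 0.2919, 0.3203).
So the stationary probability of Mild is 0.3203.

0.3203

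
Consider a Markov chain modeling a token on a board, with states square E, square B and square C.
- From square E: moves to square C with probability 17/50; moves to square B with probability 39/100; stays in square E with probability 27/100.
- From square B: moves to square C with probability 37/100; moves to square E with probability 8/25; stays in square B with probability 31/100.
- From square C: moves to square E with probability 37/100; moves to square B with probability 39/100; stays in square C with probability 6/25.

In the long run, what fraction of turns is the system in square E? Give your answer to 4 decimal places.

0.3199

Let the stationary distribution be π with π = πP and π_1 + π_2 + π_3 = 1.
π_1 = 0.27·π_1 + 0.32·π_2 + 0.37·π_3
π_2 = 0.39·π_1 + 0.31·π_2 + 0.39·π_3
Solving with the normalization constraint gives π = (0.3199, 0.3611, 0.3189).
So the stationary probability of square E is 0.3199.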